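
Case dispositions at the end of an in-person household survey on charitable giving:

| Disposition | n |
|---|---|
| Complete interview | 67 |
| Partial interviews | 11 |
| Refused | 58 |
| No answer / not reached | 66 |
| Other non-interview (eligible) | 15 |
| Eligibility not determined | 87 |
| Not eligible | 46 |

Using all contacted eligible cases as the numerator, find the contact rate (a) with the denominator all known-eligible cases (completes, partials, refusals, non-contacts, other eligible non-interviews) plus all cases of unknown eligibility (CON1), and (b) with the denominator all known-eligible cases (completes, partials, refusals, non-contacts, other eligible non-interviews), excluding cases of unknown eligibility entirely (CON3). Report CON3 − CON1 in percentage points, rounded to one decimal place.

19.9

Numerator = 67 + 11 + 58 + 15 = 151
Denom = 67 + 11 + 58 + 66 + 15 + 87 = 304
CON1 = 151 / 304 = 0.4967
Denom = 67 + 11 + 58 + 66 + 15 = 217
CON3 = 151 / 217 = 0.6959
Difference = 69.59 − 49.67 = 19.92 percentage points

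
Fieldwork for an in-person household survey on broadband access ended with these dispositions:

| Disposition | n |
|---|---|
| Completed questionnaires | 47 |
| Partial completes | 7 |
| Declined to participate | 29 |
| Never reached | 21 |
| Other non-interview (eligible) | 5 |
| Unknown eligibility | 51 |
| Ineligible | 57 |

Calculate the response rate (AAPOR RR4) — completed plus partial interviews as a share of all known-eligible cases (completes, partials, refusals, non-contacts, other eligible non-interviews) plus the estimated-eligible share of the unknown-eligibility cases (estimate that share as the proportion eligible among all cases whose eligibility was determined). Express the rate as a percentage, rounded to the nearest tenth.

37.9%

Numerator: 47 + 7 = 54
Determined eligible: 47 + 7 + 29 + 21 + 5 = 109
e = 109 / (109 + 57) = 109 / 166 = 0.6566
Eligible share of unknowns: 0.6566 × 51 = 33.49
Denominator: 109 + 33.49 = 142.49
RR4 = 54 / 142.49 = 0.3790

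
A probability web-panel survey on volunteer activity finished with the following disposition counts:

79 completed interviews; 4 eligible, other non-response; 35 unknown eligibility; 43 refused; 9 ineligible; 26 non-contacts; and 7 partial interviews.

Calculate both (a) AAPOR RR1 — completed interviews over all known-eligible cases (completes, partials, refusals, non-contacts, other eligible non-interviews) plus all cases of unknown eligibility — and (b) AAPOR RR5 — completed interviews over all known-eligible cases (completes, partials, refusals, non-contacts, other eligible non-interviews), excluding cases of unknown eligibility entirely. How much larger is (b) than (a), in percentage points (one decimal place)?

Numerator → 79
Denominator → 79 + 7 + 43 + 26 + 4 + 35 = 194
RR1 = 79 / 194 = 0.4072
Denominator → 79 + 7 + 43 + 26 + 4 = 159
RR5 = 79 / 159 = 0.4969
Difference = 49.69 − 40.72 = 8.97 percentage points

9.0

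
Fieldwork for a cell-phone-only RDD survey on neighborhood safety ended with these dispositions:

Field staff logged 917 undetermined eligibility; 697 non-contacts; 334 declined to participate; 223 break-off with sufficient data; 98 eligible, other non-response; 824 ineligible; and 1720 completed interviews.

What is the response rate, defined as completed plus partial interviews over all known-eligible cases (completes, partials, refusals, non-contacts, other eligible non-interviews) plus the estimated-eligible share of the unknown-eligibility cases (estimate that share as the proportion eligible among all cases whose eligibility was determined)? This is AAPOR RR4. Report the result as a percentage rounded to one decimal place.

Num → 1720 + 223 = 1943
Eligible (known) → 1720 + 223 + 334 + 697 + 98 = 3072
e = 3072 / (3072 + 824) = 3072 / 3896 = 0.7885
Estimated eligible among unknowns → 0.7885 × 917 = 723.05
Denom → 3072 + 723.05 = 3795.05
RR4 = 1943 / 3795.05 = 0.5120

51.2%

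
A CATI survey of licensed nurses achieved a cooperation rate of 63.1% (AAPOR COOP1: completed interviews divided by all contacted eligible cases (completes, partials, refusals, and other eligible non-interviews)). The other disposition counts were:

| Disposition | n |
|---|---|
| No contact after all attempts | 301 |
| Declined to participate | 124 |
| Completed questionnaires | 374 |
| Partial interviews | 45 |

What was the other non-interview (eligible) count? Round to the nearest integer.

COOP1 = 374 / D = 0.631
D = 374 / 0.631 = 592.7
Rest of base = 543
other non-interview (eligible) = 592.7 − 543 ≈ 50

50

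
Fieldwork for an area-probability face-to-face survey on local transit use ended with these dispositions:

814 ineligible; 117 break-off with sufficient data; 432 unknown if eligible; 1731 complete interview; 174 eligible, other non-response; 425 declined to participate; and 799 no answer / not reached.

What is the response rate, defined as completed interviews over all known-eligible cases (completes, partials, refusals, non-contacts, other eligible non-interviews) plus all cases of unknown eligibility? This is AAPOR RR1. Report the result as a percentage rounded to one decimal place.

47.1%

Num: 1731
Base: 1731 + 117 + 425 + 799 + 174 + 432 = 3678
RR1 = 1731 / 3678 = 0.4706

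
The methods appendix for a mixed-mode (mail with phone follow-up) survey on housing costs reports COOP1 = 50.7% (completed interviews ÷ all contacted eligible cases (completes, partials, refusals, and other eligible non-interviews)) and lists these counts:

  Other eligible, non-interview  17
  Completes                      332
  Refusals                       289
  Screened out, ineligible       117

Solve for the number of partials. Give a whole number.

17

COOP1 = 332 / D = 0.507
D = 332 / 0.507 = 654.8
Remaining denominator categories sum to 638
partials = 654.8 − 638 ≈ 17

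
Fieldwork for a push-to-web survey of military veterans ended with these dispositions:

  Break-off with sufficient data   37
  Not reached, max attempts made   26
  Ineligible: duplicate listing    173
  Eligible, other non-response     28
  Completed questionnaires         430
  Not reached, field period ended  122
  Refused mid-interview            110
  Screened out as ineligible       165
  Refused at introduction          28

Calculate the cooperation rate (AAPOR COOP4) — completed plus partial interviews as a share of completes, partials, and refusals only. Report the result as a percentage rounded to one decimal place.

77.2%

Refusal or break-off = 28 + 110 = 138
Never reached = 122 + 26 = 148
Out of scope = 165 + 173 = 338
Num: 430 + 37 = 467
Denom: 430 + 37 + 138 = 605
COOP4 = 467 / 605 = 0.7719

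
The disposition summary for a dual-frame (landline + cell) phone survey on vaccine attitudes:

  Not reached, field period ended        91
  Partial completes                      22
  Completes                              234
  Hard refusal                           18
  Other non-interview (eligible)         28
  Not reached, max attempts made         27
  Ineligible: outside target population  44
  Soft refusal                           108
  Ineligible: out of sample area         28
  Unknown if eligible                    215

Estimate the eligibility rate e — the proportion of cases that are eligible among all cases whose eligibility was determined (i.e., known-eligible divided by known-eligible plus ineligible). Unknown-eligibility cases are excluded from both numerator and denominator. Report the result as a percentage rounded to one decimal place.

Refusal or break-off = 18 + 108 = 126
Non-contacts = 91 + 27 = 118
Out of scope = 44 + 28 = 72
Known eligible: 234 + 22 + 126 + 118 + 28 = 528
e = 528 / (528 + 72) = 528 / 600 = 0.8800

88.0%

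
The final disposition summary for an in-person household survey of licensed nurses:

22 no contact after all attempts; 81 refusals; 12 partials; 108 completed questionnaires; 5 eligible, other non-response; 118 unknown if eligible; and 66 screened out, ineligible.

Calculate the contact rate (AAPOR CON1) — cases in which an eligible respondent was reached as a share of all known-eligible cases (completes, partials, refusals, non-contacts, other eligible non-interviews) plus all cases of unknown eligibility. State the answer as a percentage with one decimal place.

59.5%

Num → 108 + 12 + 81 + 5 = 206
Denominator → 108 + 12 + 81 + 22 + 5 + 118 = 346
CON1 = 206 / 346 = 0.5954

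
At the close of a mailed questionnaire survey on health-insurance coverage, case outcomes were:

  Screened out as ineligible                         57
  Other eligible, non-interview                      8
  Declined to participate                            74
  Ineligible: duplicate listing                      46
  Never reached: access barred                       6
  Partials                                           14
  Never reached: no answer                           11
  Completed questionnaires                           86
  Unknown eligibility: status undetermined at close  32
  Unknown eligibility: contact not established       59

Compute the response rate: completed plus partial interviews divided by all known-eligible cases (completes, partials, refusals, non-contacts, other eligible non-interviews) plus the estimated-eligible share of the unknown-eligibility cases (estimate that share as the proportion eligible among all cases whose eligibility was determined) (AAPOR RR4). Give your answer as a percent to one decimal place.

38.6%

Never reached = 11 + 6 = 17
Eligibility not determined = 59 + 32 = 91
Screened out, ineligible = 57 + 46 = 103
Num → 86 + 14 = 100
Known eligible → 86 + 14 + 74 + 17 + 8 = 199
e = 199 / (199 + 103) = 199 / 302 = 0.6589
Estimated eligible among unknowns → 0.6589 × 91 = 59.96
Denominator → 199 + 59.96 = 258.96
RR4 = 100 / 258.96 = 0.3862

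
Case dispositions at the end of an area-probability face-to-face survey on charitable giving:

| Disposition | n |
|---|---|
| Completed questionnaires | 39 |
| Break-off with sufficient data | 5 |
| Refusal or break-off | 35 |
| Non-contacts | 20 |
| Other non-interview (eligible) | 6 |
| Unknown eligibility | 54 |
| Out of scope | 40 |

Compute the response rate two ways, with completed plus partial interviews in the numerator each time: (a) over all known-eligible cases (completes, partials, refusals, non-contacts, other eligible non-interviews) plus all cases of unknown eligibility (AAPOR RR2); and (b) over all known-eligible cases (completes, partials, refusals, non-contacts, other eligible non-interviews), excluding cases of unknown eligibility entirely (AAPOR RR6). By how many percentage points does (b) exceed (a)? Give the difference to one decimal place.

14.2

Num → 39 + 5 = 44
Denominator → 39 + 5 + 35 + 20 + 6 + 54 = 159
RR2 = 44 / 159 = 0.2767
Denominator → 39 + 5 + 35 + 20 + 6 = 105
RR6 = 44 / 105 = 0.4190
Difference = 41.90 − 27.67 = 14.23 percentage points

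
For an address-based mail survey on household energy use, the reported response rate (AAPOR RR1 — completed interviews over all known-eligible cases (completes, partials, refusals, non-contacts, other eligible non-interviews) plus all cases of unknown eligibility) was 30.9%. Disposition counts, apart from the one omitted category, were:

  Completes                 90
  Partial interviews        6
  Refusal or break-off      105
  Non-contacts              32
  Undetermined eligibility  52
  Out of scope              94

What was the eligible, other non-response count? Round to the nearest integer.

RR1 = 90 / D = 0.309
D = 90 / 0.309 = 291.3
Rest of base = 285
eligible, other non-response = 291.3 − 285 ≈ 6

6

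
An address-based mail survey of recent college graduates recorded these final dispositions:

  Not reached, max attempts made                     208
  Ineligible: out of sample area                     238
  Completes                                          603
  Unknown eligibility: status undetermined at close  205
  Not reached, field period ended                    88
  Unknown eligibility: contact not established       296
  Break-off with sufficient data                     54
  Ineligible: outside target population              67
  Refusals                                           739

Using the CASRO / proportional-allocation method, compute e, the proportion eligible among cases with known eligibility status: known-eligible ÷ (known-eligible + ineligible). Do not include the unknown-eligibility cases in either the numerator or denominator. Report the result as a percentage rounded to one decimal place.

No contact after all attempts = 88 + 208 = 296
Unknown eligibility = 296 + 205 = 501
Not eligible = 67 + 238 = 305
Eligible (known) = 603 + 54 + 739 + 296 = 1692
e = 1692 / (1692 + 305) = 1692 / 1997 = 0.8473

84.7%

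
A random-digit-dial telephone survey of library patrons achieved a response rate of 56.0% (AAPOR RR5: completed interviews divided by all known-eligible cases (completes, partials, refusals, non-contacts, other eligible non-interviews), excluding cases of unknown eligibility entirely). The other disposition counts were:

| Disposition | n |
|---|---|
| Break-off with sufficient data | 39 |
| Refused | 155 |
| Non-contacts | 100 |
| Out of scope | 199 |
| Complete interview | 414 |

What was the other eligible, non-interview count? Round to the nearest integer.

RR5 = 414 / D = 0.560
D = 414 / 0.560 = 739.3
Other denominator terms total 708
other eligible, non-interview = 739.3 − 708 ≈ 31

31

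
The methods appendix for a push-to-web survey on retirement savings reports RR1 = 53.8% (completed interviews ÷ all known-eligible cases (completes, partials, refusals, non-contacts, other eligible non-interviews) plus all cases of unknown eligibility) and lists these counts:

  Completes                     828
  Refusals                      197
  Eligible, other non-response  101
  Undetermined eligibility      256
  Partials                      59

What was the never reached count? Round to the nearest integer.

RR1 = 828 / D = 0.538
D = 828 / 0.538 = 1539.0
Rest of base = 1441
never reached = 1539.0 − 1441 ≈ 98

98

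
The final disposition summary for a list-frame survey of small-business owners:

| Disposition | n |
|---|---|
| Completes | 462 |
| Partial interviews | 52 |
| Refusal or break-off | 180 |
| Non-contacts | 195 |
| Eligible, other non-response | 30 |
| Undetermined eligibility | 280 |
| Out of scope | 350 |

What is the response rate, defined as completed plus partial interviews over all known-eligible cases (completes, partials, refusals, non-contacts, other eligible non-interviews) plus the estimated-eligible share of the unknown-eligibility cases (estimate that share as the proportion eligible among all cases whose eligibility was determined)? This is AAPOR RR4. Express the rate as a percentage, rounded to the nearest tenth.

Numerator: 462 + 52 = 514
Determined eligible: 462 + 52 + 180 + 195 + 30 = 919
e = 919 / (919 + 350) = 919 / 1269 = 0.7242
Eligible share of unknowns: 0.7242 × 280 = 202.78
Base: 919 + 202.78 = 1121.78
RR4 = 514 / 1121.78 = 0.4582

45.8%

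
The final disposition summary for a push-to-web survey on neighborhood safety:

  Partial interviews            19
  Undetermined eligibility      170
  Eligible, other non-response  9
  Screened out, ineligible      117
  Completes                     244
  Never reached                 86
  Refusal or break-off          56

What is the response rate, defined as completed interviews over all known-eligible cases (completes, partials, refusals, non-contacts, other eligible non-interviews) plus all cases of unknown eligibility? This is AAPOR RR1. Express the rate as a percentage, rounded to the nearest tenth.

Numerator = 244
Denominator = 244 + 19 + 56 + 86 + 9 + 170 = 584
RR1 = 244 / 584 = 0.4178

41.8%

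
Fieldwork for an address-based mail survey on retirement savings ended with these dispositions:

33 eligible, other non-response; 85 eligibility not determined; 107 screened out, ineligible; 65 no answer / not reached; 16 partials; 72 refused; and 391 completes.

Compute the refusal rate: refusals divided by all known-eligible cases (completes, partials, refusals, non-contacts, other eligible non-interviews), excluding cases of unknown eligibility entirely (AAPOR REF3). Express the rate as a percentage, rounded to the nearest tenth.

12.5%

Num: 72
Denominator: 391 + 16 + 72 + 65 + 33 = 577
REF3 = 72 / 577 = 0.1248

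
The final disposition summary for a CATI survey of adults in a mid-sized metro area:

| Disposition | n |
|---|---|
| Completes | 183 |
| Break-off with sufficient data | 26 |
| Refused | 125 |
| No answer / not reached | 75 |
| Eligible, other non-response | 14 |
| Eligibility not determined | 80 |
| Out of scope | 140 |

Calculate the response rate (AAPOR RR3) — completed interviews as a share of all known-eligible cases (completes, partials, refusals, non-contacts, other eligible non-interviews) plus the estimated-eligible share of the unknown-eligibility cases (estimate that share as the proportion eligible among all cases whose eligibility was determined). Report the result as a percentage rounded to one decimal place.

37.9%

Num → 183
Determined eligible → 183 + 26 + 125 + 75 + 14 = 423
e = 423 / (423 + 140) = 423 / 563 = 0.7513
Eligible share of unknowns → 0.7513 × 80 = 60.10
Base → 423 + 60.10 = 483.10
RR3 = 183 / 483.10 = 0.3788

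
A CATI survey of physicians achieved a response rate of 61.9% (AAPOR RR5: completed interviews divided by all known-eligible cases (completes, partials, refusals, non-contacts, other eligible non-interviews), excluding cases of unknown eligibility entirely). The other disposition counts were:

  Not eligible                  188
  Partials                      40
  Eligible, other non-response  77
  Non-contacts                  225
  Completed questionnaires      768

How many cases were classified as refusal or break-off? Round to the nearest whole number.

131

RR5 = 768 / D = 0.619
D = 768 / 0.619 = 1240.7
Remaining denominator categories sum to 1110
refusal or break-off = 1240.7 − 1110 ≈ 131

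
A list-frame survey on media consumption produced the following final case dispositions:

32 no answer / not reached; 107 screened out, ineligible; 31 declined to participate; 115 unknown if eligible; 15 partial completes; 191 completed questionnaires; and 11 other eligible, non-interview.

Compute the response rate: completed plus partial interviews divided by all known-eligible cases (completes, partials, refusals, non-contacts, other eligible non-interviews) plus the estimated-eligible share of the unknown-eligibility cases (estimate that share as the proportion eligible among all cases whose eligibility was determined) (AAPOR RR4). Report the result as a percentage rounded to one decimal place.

56.7%

Num = 191 + 15 = 206
Determined eligible = 191 + 15 + 31 + 32 + 11 = 280
e = 280 / (280 + 107) = 280 / 387 = 0.7235
e × U = 0.7235 × 115 = 83.20
Base = 280 + 83.20 = 363.20
RR4 = 206 / 363.20 = 0.5672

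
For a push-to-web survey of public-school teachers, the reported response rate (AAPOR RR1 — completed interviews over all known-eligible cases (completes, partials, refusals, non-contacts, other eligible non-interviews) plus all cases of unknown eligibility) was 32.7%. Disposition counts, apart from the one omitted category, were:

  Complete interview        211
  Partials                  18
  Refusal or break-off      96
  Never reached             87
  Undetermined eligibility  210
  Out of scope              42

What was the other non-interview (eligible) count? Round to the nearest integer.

23

RR1 = 211 / D = 0.327
D = 211 / 0.327 = 645.3
Other denominator terms total 622
other non-interview (eligible) = 645.3 − 622 ≈ 23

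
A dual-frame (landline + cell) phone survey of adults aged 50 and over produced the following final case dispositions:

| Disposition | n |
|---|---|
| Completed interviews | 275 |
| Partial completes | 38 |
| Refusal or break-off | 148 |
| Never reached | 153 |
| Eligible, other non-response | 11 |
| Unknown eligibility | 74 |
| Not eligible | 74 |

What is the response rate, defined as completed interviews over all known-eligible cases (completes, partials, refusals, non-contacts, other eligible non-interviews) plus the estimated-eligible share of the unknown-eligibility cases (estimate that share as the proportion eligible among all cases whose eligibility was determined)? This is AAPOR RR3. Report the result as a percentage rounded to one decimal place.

39.8%

Numerator → 275
Determined eligible → 275 + 38 + 148 + 153 + 11 = 625
e = 625 / (625 + 74) = 625 / 699 = 0.8941
e × U → 0.8941 × 74 = 66.16
Denom → 625 + 66.16 = 691.16
RR3 = 275 / 691.16 = 0.3979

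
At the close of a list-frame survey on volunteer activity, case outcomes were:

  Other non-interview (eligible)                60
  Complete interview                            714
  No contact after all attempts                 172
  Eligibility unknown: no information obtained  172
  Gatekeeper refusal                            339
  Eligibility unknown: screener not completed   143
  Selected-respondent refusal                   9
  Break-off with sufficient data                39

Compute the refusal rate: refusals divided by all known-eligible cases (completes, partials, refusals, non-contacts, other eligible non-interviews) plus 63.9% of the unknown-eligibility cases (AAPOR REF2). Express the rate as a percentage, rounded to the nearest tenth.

22.7%

Refusals = 339 + 9 = 348
Unknown if eligible = 143 + 172 = 315
Numerator: 348
Known eligible: 714 + 39 + 348 + 172 + 60 = 1333
Eligible share of unknowns: 0.6390 × 315 = 201.28
Denom: 1333 + 201.28 = 1534.28
REF2 = 348 / 1534.28 = 0.2268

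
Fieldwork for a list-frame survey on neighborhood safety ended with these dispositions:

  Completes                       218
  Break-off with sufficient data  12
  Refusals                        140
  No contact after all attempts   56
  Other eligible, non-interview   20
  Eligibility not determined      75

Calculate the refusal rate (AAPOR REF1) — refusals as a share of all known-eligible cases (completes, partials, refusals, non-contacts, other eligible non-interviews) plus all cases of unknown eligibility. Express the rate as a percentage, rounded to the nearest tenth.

Num → 140
Denominator → 218 + 12 + 140 + 56 + 20 + 75 = 521
REF1 = 140 / 521 = 0.2687

26.9%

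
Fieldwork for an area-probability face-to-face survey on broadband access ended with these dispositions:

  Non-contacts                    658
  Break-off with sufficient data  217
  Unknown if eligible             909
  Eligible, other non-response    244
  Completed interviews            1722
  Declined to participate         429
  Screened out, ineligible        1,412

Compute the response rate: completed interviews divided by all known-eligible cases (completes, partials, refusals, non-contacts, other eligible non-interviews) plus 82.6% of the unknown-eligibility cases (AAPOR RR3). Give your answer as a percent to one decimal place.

Num → 1722
Known eligible → 1722 + 217 + 429 + 658 + 244 = 3270
e × U → 0.8260 × 909 = 750.83
Base → 3270 + 750.83 = 4020.83
RR3 = 1722 / 4020.83 = 0.4283

42.8%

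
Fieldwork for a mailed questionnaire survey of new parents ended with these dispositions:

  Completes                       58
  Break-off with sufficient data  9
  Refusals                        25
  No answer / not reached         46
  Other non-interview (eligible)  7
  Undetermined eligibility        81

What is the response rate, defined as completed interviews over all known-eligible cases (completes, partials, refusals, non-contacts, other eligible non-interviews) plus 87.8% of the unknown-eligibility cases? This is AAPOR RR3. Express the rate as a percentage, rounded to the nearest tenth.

Numerator = 58
Eligible (known) = 58 + 9 + 25 + 46 + 7 = 145
Estimated eligible among unknowns = 0.8780 × 81 = 71.12
Denom = 145 + 71.12 = 216.12
RR3 = 58 / 216.12 = 0.2684

26.8%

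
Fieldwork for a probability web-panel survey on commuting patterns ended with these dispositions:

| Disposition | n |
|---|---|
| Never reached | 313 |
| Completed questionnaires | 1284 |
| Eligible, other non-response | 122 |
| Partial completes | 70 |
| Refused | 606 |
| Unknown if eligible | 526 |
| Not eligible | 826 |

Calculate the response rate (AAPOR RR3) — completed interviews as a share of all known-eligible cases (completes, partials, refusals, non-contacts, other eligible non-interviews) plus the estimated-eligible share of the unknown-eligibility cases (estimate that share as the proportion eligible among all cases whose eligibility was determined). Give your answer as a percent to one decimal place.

46.1%

Numerator = 1284
Known eligible = 1284 + 70 + 606 + 313 + 122 = 2395
e = 2395 / (2395 + 826) = 2395 / 3221 = 0.7436
Estimated eligible among unknowns = 0.7436 × 526 = 391.13
Denominator = 2395 + 391.13 = 2786.13
RR3 = 1284 / 2786.13 = 0.4609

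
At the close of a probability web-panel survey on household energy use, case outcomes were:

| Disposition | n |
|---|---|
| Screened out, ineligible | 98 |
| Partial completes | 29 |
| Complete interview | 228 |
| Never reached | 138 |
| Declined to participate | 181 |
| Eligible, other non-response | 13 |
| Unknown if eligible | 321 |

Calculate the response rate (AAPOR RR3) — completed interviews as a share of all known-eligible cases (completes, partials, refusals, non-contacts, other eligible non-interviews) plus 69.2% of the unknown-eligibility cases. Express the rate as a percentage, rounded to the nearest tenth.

Num → 228
Eligible (known) → 228 + 29 + 181 + 138 + 13 = 589
e × U → 0.6920 × 321 = 222.13
Denominator → 589 + 222.13 = 811.13
RR3 = 228 / 811.13 = 0.2811

28.1%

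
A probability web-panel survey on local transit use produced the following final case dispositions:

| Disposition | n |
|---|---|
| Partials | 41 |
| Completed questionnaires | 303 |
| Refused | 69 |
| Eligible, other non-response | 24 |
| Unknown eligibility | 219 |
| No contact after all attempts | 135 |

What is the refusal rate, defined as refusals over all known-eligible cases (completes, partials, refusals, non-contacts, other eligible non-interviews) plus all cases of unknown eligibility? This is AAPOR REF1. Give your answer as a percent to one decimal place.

8.7%

Num = 69
Denom = 303 + 41 + 69 + 135 + 24 + 219 = 791
REF1 = 69 / 791 = 0.0872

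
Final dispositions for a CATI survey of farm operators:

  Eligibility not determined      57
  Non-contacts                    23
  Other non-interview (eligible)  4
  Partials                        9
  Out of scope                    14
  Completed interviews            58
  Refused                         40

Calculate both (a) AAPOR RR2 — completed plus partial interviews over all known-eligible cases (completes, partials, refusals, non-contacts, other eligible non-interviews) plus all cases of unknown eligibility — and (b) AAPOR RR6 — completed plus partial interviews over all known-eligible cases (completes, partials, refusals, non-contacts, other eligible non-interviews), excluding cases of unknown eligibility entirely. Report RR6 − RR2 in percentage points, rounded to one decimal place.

Num = 58 + 9 = 67
Denom = 58 + 9 + 40 + 23 + 4 + 57 = 191
RR2 = 67 / 191 = 0.3508
Denom = 58 + 9 + 40 + 23 + 4 = 134
RR6 = 67 / 134 = 0.5000
Difference = 50.00 − 35.08 = 14.92 percentage points

14.9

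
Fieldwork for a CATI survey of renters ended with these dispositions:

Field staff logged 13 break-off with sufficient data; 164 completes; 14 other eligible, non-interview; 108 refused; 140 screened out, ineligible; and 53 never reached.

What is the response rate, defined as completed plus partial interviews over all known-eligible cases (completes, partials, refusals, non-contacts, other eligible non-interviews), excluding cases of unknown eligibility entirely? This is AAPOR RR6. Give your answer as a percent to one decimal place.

50.3%

Numerator = 164 + 13 = 177
Denominator = 164 + 13 + 108 + 53 + 14 = 352
RR6 = 177 / 352 = 0.5028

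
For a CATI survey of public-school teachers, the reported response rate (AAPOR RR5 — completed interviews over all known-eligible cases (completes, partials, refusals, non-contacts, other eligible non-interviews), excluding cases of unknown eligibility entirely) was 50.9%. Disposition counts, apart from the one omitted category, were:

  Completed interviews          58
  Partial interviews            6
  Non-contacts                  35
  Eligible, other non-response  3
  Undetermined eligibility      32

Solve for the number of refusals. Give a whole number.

12

RR5 = 58 / D = 0.509
D = 58 / 0.509 = 113.9
Other denominator terms total 102
refusals = 113.9 − 102 ≈ 12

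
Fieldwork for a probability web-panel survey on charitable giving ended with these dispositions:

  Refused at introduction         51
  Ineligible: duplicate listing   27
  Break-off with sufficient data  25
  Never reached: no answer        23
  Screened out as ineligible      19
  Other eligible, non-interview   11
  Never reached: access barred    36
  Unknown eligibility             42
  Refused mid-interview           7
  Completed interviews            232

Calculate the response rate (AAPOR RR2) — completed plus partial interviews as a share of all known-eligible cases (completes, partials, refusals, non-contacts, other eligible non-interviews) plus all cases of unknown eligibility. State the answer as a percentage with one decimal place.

Refusals = 51 + 7 = 58
No contact after all attempts = 23 + 36 = 59
Not eligible = 19 + 27 = 46
Numerator: 232 + 25 = 257
Base: 232 + 25 + 58 + 59 + 11 + 42 = 427
RR2 = 257 / 427 = 0.6019

60.2%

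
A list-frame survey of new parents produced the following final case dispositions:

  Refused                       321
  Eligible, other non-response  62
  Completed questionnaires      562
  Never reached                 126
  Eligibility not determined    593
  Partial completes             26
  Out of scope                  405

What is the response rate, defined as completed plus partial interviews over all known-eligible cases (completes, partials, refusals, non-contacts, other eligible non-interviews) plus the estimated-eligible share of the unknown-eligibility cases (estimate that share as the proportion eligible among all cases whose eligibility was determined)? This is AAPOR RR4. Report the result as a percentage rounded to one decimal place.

38.4%

Top = 562 + 26 = 588
Known eligible = 562 + 26 + 321 + 126 + 62 = 1097
e = 1097 / (1097 + 405) = 1097 / 1502 = 0.7304
Eligible share of unknowns = 0.7304 × 593 = 433.13
Base = 1097 + 433.13 = 1530.13
RR4 = 588 / 1530.13 = 0.3843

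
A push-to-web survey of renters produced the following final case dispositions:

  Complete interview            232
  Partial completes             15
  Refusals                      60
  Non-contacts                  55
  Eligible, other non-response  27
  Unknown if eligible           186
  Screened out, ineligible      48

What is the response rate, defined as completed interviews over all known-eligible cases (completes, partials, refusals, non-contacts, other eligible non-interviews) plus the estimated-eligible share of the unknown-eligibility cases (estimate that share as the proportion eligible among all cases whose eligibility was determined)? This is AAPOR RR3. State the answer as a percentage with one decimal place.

Top = 232
Determined eligible = 232 + 15 + 60 + 55 + 27 = 389
e = 389 / (389 + 48) = 389 / 437 = 0.8902
Estimated eligible among unknowns = 0.8902 × 186 = 165.58
Base = 389 + 165.58 = 554.58
RR3 = 232 / 554.58 = 0.4183

41.8%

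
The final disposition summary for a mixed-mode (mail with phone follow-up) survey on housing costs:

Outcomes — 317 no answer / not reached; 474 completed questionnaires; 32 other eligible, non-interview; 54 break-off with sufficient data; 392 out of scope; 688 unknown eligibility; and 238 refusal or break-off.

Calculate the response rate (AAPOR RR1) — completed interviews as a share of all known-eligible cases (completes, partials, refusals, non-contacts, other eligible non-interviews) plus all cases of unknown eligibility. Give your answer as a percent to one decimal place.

Numerator: 474
Denominator: 474 + 54 + 238 + 317 + 32 + 688 = 1803
RR1 = 474 / 1803 = 0.2629

26.3%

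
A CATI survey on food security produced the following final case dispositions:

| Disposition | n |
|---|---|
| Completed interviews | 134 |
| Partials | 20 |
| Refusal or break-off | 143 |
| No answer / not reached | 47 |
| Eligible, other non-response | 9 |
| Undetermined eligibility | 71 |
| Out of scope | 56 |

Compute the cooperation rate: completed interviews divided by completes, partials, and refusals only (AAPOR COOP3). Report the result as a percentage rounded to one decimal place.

Top → 134
Base → 134 + 20 + 143 = 297
COOP3 = 134 / 297 = 0.4512

45.1%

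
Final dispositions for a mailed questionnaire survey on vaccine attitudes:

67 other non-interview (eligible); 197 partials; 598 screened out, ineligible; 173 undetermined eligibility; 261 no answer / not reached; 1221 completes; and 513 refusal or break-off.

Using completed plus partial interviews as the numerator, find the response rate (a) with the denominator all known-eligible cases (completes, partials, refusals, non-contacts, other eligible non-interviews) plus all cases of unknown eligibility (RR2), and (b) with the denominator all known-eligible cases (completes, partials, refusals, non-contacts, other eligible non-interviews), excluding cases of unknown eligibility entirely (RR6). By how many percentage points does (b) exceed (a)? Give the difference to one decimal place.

4.5

Num = 1221 + 197 = 1418
Denom = 1221 + 197 + 513 + 261 + 67 + 173 = 2432
RR2 = 1418 / 2432 = 0.5831
Denom = 1221 + 197 + 513 + 261 + 67 = 2259
RR6 = 1418 / 2259 = 0.6277
Difference = 62.77 − 58.31 = 4.46 percentage points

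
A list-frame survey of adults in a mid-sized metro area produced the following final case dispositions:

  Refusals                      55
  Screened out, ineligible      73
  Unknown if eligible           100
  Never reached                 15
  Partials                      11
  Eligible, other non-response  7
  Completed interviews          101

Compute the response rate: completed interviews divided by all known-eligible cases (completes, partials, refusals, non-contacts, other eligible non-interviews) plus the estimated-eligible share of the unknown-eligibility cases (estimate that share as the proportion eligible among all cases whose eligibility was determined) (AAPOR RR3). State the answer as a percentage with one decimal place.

38.7%

Top: 101
Known eligible: 101 + 11 + 55 + 15 + 7 = 189
e = 189 / (189 + 73) = 189 / 262 = 0.7214
Eligible share of unknowns: 0.7214 × 100 = 72.14
Denom: 189 + 72.14 = 261.14
RR3 = 101 / 261.14 = 0.3868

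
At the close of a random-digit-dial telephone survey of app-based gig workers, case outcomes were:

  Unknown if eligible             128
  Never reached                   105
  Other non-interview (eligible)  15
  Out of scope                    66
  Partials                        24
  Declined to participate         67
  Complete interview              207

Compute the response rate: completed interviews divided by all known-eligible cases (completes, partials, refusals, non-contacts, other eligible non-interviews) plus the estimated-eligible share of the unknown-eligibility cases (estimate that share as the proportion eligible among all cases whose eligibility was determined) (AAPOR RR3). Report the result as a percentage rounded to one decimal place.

39.2%

Num = 207
Determined eligible = 207 + 24 + 67 + 105 + 15 = 418
e = 418 / (418 + 66) = 418 / 484 = 0.8636
Estimated eligible among unknowns = 0.8636 × 128 = 110.54
Denominator = 418 + 110.54 = 528.54
RR3 = 207 / 528.54 = 0.3916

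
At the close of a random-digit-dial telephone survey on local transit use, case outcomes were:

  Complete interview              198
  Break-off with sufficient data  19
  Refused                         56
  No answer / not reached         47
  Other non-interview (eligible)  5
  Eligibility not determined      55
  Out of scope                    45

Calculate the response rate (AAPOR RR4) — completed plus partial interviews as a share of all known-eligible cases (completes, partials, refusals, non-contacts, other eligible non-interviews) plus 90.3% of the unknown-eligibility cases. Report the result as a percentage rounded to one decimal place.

Numerator = 198 + 19 = 217
Known eligible = 198 + 19 + 56 + 47 + 5 = 325
e × U = 0.9030 × 55 = 49.66
Denom = 325 + 49.66 = 374.66
RR4 = 217 / 374.66 = 0.5792

57.9%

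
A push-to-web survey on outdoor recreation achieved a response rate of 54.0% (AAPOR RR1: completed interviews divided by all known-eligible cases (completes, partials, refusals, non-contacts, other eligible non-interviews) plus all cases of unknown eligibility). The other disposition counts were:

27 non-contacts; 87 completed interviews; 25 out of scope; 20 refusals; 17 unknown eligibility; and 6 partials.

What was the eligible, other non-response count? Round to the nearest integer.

4

RR1 = 87 / D = 0.540
D = 87 / 0.540 = 161.1
Remaining denominator categories sum to 157
eligible, other non-response = 161.1 − 157 ≈ 4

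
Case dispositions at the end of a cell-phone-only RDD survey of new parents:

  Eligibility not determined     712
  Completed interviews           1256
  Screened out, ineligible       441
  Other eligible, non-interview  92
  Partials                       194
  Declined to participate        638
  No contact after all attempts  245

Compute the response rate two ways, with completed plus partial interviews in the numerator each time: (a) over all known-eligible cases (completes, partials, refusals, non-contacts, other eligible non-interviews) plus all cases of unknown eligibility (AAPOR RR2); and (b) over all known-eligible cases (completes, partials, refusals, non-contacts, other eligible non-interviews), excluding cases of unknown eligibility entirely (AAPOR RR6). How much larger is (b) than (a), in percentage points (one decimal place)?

13.6

Numerator: 1256 + 194 = 1450
Denominator: 1256 + 194 + 638 + 245 + 92 + 712 = 3137
RR2 = 1450 / 3137 = 0.4622
Denominator: 1256 + 194 + 638 + 245 + 92 = 2425
RR6 = 1450 / 2425 = 0.5979
Difference = 59.79 − 46.22 = 13.57 percentage points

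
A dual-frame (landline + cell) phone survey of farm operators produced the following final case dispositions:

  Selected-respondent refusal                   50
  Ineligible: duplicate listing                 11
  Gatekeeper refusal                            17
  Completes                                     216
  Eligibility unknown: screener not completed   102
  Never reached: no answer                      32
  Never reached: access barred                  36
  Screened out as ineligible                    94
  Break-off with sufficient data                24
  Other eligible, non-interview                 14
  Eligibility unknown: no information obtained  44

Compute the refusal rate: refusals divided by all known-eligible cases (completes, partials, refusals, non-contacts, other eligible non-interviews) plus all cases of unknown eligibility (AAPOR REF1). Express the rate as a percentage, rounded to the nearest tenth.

12.5%

Declined to participate = 17 + 50 = 67
No answer / not reached = 32 + 36 = 68
Unknown eligibility = 102 + 44 = 146
Not eligible = 94 + 11 = 105
Top: 67
Base: 216 + 24 + 67 + 68 + 14 + 146 = 535
REF1 = 67 / 535 = 0.1252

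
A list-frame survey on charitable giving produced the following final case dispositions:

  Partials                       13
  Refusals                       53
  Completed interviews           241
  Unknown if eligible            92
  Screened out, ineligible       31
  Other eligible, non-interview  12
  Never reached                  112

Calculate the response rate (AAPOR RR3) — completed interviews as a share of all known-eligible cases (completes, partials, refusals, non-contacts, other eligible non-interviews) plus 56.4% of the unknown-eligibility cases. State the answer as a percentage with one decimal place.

Numerator: 241
Determined eligible: 241 + 13 + 53 + 112 + 12 = 431
Estimated eligible among unknowns: 0.5640 × 92 = 51.89
Denominator: 431 + 51.89 = 482.89
RR3 = 241 / 482.89 = 0.4991

49.9%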